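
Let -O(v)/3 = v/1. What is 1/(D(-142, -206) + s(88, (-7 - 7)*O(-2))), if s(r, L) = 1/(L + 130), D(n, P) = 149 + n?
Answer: 46/323 ≈ 0.14241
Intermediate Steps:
O(v) = -3*v (O(v) = -3*v/1 = -3*v)
s(r, L) = 1/(130 + L)
1/(D(-142, -206) + s(88, (-7 - 7)*O(-2))) = 1/((149 - 142) + 1/(130 + (-7 - 7)*(-3*(-2)))) = 1/(7 + 1/(130 - 14*6)) = 1/(7 + 1/(130 - 84)) = 1/(7 + 1/46) = 1/(323/46) = 46/323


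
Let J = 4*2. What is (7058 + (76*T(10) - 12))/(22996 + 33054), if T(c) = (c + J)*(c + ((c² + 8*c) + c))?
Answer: 140323/28025 ≈ 5.0071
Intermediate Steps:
J = 8
T(c) = (8 + c)*(c² + 10*c) (T(c) = (c + 8)*(c + ((c² + 8*c) + c)) = (8 + c)*(c + (c² + 9*c)) = (8 + c)*(c² + 10*c))
(7058 + (76*T(10) - 12))/(22996 + 33054) = (7058 + (76*(10*(80 + 10² + 18*10)) - 12))/(22996 + 33054) = (7058 + (76*(10*(80 + 100 + 180)) - 12))/56050 = (7058 + (76*(10*360) - 12))*(1/56050) = (7058 + (76*3600 - 12))*(1/56050) = (7058 + (273600 - 12))*(1/56050) = (7058 + 273588)*(1/56050) = 280646*(1/56050) = 140323/28025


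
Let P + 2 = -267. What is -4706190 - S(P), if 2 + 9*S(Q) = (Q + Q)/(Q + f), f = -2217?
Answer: -17549381771/3729 ≈ -4.7062e+6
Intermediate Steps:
P = -269 (P = -2 - 267 = -269)
S(Q) = -2/9 + 2*Q/(9*(-2217 + Q)) (S(Q) = -2/9 + ((Q + Q)/(Q - 2217))/9 = -2/9 + ((2*Q)/(-2217 + Q))/9 = -2/9 + (2*Q/(-2217 + Q))/9 = -2/9 + 2*Q/(9*(-2217 + Q)))
-4706190 - S(P) = -4706190 - 1478/(3*(-2217 - 269)) = -4706190 - 1478/(3*(-2486)) = -4706190 - 1478*(-1)/(3*2486) = -4706190 - 1*(-739/3729) = -4706190 + 739/3729 = -17549381771/3729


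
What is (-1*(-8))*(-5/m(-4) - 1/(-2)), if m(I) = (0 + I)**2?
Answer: 3/2 ≈ 1.5000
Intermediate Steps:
m(I) = I**2
(-1*(-8))*(-5/m(-4) - 1/(-2)) = (-1*(-8))*(-5/((-4)**2) - 1/(-2)) = 8*(-5/16 - 1*(-1/2)) = 8*(-5*1/16 + 1/2) = 8*(-5/16 + 1/2) = 8*(3/16) = 3/2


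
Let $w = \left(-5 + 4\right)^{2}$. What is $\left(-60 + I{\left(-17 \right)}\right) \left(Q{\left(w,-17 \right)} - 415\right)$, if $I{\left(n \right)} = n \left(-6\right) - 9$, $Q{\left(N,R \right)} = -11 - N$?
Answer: $-14091$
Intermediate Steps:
$w = 1$ ($w = \left(-1\right)^{2} = 1$)
$I{\left(n \right)} = -9 - 6 n$ ($I{\left(n \right)} = - 6 n - 9 = -9 - 6 n$)
$\left(-60 + I{\left(-17 \right)}\right) \left(Q{\left(w,-17 \right)} - 415\right) = \left(-60 - -93\right) \left(\left(-11 - 1\right) - 415\right) = \left(-60 + \left(-9 + 102\right)\right) \left(\left(-11 - 1\right) - 415\right) = \left(-60 + 93\right) \left(-12 - 415\right) = 33 \left(-427\right) = -14091$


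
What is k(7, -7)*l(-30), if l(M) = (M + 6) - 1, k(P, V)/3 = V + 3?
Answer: 300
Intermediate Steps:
k(P, V) = 9 + 3*V (k(P, V) = 3*(V + 3) = 3*(3 + V) = 9 + 3*V)
l(M) = 5 + M (l(M) = (6 + M) - 1 = 5 + M)
k(7, -7)*l(-30) = (9 + 3*(-7))*(5 - 30) = (9 - 21)*(-25) = -12*(-25) = 300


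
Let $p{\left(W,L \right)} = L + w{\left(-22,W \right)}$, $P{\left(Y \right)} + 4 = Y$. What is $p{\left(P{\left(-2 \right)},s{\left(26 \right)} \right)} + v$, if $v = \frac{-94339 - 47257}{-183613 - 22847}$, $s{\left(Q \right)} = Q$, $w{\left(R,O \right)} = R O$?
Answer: $\frac{8190569}{51615} \approx 158.69$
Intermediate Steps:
$P{\left(Y \right)} = -4 + Y$
$w{\left(R,O \right)} = O R$
$v = \frac{35399}{51615}$ ($v = - \frac{141596}{-206460} = \left(-141596\right) \left(- \frac{1}{206460}\right) = \frac{35399}{51615} \approx 0.68583$)
$p{\left(W,L \right)} = L - 22 W$ ($p{\left(W,L \right)} = L + W \left(-22\right) = L - 22 W$)
$p{\left(P{\left(-2 \right)},s{\left(26 \right)} \right)} + v = \left(26 - 22 \left(-4 - 2\right)\right) + \frac{35399}{51615} = \left(26 - -132\right) + \frac{35399}{51615} = \left(26 + 132\right) + \frac{35399}{51615} = 158 + \frac{35399}{51615} = \frac{8190569}{51615}$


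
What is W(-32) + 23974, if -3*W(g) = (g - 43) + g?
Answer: 72029/3 ≈ 24010.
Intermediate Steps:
W(g) = 43/3 - 2*g/3 (W(g) = -((g - 43) + g)/3 = -((-43 + g) + g)/3 = -(-43 + 2*g)/3 = 43/3 - 2*g/3)
W(-32) + 23974 = (43/3 - ⅔*(-32)) + 23974 = (43/3 + 64/3) + 23974 = 107/3 + 23974 = 72029/3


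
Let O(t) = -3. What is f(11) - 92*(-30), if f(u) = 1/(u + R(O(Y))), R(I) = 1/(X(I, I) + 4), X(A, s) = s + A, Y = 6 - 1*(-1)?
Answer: 57962/21 ≈ 2760.1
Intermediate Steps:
Y = 7 (Y = 6 + 1 = 7)
X(A, s) = A + s
R(I) = 1/(4 + 2*I) (R(I) = 1/((I + I) + 4) = 1/(2*I + 4) = 1/(4 + 2*I))
f(u) = 1/(-½ + u) (f(u) = 1/(u + 1/(2*(2 - 3))) = 1/(u + (½)/(-1)) = 1/(u + (½)*(-1)) = 1/(u - ½) = 1/(-½ + u))
f(11) - 92*(-30) = 2/(-1 + 2*11) - 92*(-30) = 2/(-1 + 22) + 2760 = 2/21 + 2760 = 57962/21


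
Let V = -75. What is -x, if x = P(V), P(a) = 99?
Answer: -99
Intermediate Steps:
x = 99
-x = -1*99 = -99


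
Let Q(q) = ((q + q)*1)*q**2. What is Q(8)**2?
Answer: 1048576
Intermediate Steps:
Q(q) = 2*q**3 (Q(q) = ((2*q)*1)*q**2 = (2*q)*q**2 = 2*q**3)
Q(8)**2 = (2*8**3)**2 = (2*512)**2 = 1024**2 = 1048576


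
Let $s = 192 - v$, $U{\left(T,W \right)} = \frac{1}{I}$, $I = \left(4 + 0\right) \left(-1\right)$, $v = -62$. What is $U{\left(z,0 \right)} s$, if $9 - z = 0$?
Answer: $- \frac{127}{2} \approx -63.5$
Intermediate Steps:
$z = 9$ ($z = 9 - 0 = 9 + 0 = 9$)
$I = -4$ ($I = 4 \left(-1\right) = -4$)
$U{\left(T,W \right)} = - \frac{1}{4}$ ($U{\left(T,W \right)} = \frac{1}{-4} = - \frac{1}{4}$)
$s = 254$ ($s = 192 - -62 = 192 + 62 = 254$)
$U{\left(z,0 \right)} s = \left(- \frac{1}{4}\right) 254 = - \frac{127}{2}$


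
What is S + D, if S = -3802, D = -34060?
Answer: -37862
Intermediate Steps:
S + D = -3802 - 34060 = -37862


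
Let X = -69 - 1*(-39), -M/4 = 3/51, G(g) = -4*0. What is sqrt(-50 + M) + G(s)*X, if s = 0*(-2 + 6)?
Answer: I*sqrt(14518)/17 ≈ 7.0877*I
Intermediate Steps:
s = 0 (s = 0*4 = 0)
G(g) = 0
M = -4/17 (M = -12/51 = -4*1/17 = -4/17 ≈ -0.23529)
X = -30 (X = -69 + 39 = -30)
sqrt(-50 + M) + G(s)*X = sqrt(-50 - 4/17) + 0*(-30) = sqrt(-854/17) + 0 = I*sqrt(14518)/17 + 0 = I*sqrt(14518)/17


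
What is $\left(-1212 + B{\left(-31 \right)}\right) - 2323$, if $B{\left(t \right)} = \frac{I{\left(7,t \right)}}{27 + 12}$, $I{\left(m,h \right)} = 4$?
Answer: $- \frac{137861}{39} \approx -3534.9$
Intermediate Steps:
$B{\left(t \right)} = \frac{4}{39}$ ($B{\left(t \right)} = \frac{4}{27 + 12} = \frac{4}{39}$)
$\left(-1212 + B{\left(-31 \right)}\right) - 2323 = \left(-1212 + \frac{4}{39}\right) - 2323 = - \frac{47264}{39} - 2323 = - \frac{137861}{39}$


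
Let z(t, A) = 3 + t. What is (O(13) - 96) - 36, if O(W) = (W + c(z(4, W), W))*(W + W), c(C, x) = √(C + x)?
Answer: 206 + 52*√5 ≈ 322.28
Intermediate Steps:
O(W) = 2*W*(W + √(7 + W)) (O(W) = (W + √((3 + 4) + W))*(W + W) = (W + √(7 + W))*(2*W) = 2*W*(W + √(7 + W)))
(O(13) - 96) - 36 = (2*13*(13 + √(7 + 13)) - 96) - 36 = (2*13*(13 + √20) - 96) - 36 = (2*13*(13 + 2*√5) - 96) - 36 = ((338 + 52*√5) - 96) - 36 = (242 + 52*√5) - 36 = 206 + 52*√5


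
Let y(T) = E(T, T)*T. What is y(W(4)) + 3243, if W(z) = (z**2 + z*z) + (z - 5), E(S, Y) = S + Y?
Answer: 5165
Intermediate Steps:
W(z) = -5 + z + 2*z**2 (W(z) = (z**2 + z**2) + (-5 + z) = 2*z**2 + (-5 + z) = -5 + z + 2*z**2)
y(T) = 2*T**2 (y(T) = (T + T)*T = (2*T)*T = 2*T**2)
y(W(4)) + 3243 = 2*(-5 + 4 + 2*4**2)**2 + 3243 = 2*(-5 + 4 + 2*16)**2 + 3243 = 2*(-5 + 4 + 32)**2 + 3243 = 2*31**2 + 3243 = 2*961 + 3243 = 1922 + 3243 = 5165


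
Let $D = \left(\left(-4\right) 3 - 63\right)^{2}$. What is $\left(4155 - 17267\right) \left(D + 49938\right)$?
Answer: $-728542056$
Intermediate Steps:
$D = 5625$ ($D = \left(-12 - 63\right)^{2} = \left(-75\right)^{2} = 5625$)
$\left(4155 - 17267\right) \left(D + 49938\right) = \left(4155 - 17267\right) \left(5625 + 49938\right) = \left(-13112\right) 55563 = -728542056$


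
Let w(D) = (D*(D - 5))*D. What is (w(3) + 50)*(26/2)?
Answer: 416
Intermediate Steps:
w(D) = D²*(-5 + D) (w(D) = (D*(-5 + D))*D = D²*(-5 + D))
(w(3) + 50)*(26/2) = (3²*(-5 + 3) + 50)*(26/2) = (9*(-2) + 50)*(26*(½)) = (-18 + 50)*13 = 32*13 = 416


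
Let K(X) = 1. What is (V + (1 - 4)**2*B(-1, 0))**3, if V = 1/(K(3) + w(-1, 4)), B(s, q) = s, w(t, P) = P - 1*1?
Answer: -42875/64 ≈ -669.92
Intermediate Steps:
w(t, P) = -1 + P (w(t, P) = P - 1 = -1 + P)
V = 1/4 (V = 1/(1 + (-1 + 4)) = 1/(1 + 3) = 1/4 ≈ 0.25000)
(V + (1 - 4)**2*B(-1, 0))**3 = (1/4 + (1 - 4)**2*(-1))**3 = (1/4 + (-3)**2*(-1))**3 = (1/4 + 9*(-1))**3 = (1/4 - 9)**3 = (-35/4)**3 = -42875/64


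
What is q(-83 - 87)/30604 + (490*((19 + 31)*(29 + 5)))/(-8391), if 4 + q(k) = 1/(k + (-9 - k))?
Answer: -76479499489/770394492 ≈ -99.273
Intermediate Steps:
q(k) = -37/9 (q(k) = -4 + 1/(k + (-9 - k)) = -4 + 1/(-9) = -4 - ⅑ = -37/9)
q(-83 - 87)/30604 + (490*((19 + 31)*(29 + 5)))/(-8391) = -37/9/30604 + (490*((19 + 31)*(29 + 5)))/(-8391) = -37/9*1/30604 + (490*(50*34))*(-1/8391) = -37/275436 + (490*1700)*(-1/8391) = -37/275436 + 833000*(-1/8391) = -37/275436 - 833000/8391 = -76479499489/770394492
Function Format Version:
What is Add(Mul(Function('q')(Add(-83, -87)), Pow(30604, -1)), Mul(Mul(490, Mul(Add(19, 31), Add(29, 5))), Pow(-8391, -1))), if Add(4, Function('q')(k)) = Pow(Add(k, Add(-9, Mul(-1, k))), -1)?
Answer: Rational(-76479499489, 770394492) ≈ -99.273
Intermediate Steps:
Function('q')(k) = Rational(-37, 9) (Function('q')(k) = Add(-4, Pow(Add(k, Add(-9, Mul(-1, k))), -1)) = Add(-4, Pow(-9, -1)) = Add(-4, Rational(-1, 9)) = Rational(-37, 9))
Add(Mul(Function('q')(Add(-83, -87)), Pow(30604, -1)), Mul(Mul(490, Mul(Add(19, 31), Add(29, 5))), Pow(-8391, -1))) = Add(Mul(Rational(-37, 9), Pow(30604, -1)), Mul(Mul(490, Mul(Add(19, 31), Add(29, 5))), Pow(-8391, -1))) = Add(Mul(Rational(-37, 9), Rational(1, 30604)), Mul(Mul(490, Mul(50, 34)), Rational(-1, 8391))) = Add(Rational(-37, 275436), Mul(Mul(490, 1700), Rational(-1, 8391))) = Add(Rational(-37, 275436), Mul(833000, Rational(-1, 8391))) = Add(Rational(-37, 275436), Rational(-833000, 8391)) = Rational(-76479499489, 770394492)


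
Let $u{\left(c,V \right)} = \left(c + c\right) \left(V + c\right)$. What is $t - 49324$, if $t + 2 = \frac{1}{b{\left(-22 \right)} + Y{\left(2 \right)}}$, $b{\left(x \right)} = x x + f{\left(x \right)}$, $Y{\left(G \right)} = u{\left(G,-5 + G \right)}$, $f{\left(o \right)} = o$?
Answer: $- \frac{22591307}{458} \approx -49326.0$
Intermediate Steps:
$u{\left(c,V \right)} = 2 c \left(V + c\right)$
$Y{\left(G \right)} = 2 G \left(-5 + 2 G\right)$ ($Y{\left(G \right)} = 2 G \left(\left(-5 + G\right) + G\right) = 2 G \left(-5 + 2 G\right)$)
$b{\left(x \right)} = x + x^{2}$ ($b{\left(x \right)} = x x + x = x^{2} + x = x + x^{2}$)
$t = - \frac{915}{458}$ ($t = -2 + \frac{1}{- 22 \left(1 - 22\right) + 2 \cdot 2 \left(-5 + 2 \cdot 2\right)} = -2 + \frac{1}{\left(-22\right) \left(-21\right) + 2 \cdot 2 \left(-5 + 4\right)} = -2 + \frac{1}{462 + 2 \cdot 2 \left(-1\right)} = -2 + \frac{1}{462 - 4} = -2 + \frac{1}{458} = - \frac{915}{458} \approx -1.9978$)
$t - 49324 = - \frac{915}{458} - 49324 = - \frac{22591307}{458}$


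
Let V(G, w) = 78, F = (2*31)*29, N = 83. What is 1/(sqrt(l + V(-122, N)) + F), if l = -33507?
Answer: 1798/3266233 - I*sqrt(33429)/3266233 ≈ 0.00055048 - 5.5978e-5*I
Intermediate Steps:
F = 1798 (F = 62*29 = 1798)
1/(sqrt(l + V(-122, N)) + F) = 1/(sqrt(-33507 + 78) + 1798) = 1/(sqrt(-33429) + 1798) = 1/(I*sqrt(33429) + 1798) = 1/(1798 + I*sqrt(33429))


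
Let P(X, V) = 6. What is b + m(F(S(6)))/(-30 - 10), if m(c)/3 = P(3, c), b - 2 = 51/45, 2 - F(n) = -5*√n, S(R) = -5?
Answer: 161/60 ≈ 2.6833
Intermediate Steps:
F(n) = 2 + 5*√n (F(n) = 2 - (-5)*√n = 2 + 5*√n)
b = 47/15 (b = 2 + 51/45 = 2 + 51*(1/45) = 2 + 17/15 = 47/15 ≈ 3.1333)
m(c) = 18 (m(c) = 3*6 = 18)
b + m(F(S(6)))/(-30 - 10) = 47/15 + 18/(-30 - 10) = 47/15 + 18/(-40) = 47/15 - 1/40*18 = 47/15 - 9/20 = 161/60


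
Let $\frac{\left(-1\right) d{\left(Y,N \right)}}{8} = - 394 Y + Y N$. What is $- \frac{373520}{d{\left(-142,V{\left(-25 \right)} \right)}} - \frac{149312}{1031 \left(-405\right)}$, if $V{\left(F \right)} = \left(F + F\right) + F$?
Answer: $\frac{2102823109}{1986309135} \approx 1.0587$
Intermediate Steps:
$V{\left(F \right)} = 3 F$ ($V{\left(F \right)} = 2 F + F = 3 F$)
$d{\left(Y,N \right)} = 3152 Y - 8 N Y$ ($d{\left(Y,N \right)} = - 8 \left(- 394 Y + Y N\right) = - 8 \left(- 394 Y + N Y\right) = 3152 Y - 8 N Y$)
$- \frac{373520}{d{\left(-142,V{\left(-25 \right)} \right)}} - \frac{149312}{1031 \left(-405\right)} = - \frac{373520}{8 \left(-142\right) \left(394 - 3 \left(-25\right)\right)} - \frac{149312}{1031 \left(-405\right)} = - \frac{373520}{8 \left(-142\right) \left(394 - -75\right)} - \frac{149312}{-417555} = - \frac{373520}{8 \left(-142\right) \left(394 + 75\right)} - - \frac{149312}{417555} = - \frac{373520}{8 \left(-142\right) 469} + \frac{149312}{417555} = - \frac{373520}{-532784} + \frac{149312}{417555} = \left(-373520\right) \left(- \frac{1}{532784}\right) + \frac{149312}{417555} = \frac{3335}{4757} + \frac{149312}{417555} = \frac{2102823109}{1986309135}$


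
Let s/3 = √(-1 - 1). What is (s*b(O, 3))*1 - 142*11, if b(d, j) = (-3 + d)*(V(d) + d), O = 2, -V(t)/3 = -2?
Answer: -1562 - 24*I*√2 ≈ -1562.0 - 33.941*I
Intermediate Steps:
V(t) = 6 (V(t) = -3*(-2) = 6)
s = 3*I*√2 (s = 3*√(-1 - 1) = 3*√(-2) = 3*(I*√2) = 3*I*√2 ≈ 4.2426*I)
b(d, j) = (-3 + d)*(6 + d)
(s*b(O, 3))*1 - 142*11 = ((3*I*√2)*(-18 + 2² + 3*2))*1 - 142*11 = ((3*I*√2)*(-18 + 4 + 6))*1 - 1562 = ((3*I*√2)*(-8))*1 - 1562 = -24*I*√2*1 - 1562 = -24*I*√2 - 1562 = -1562 - 24*I*√2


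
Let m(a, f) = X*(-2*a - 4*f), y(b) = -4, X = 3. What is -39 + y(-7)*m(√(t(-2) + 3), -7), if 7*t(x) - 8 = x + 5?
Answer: -375 + 96*√14/7 ≈ -323.69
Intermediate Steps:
t(x) = 13/7 + x/7 (t(x) = 8/7 + (x + 5)/7 = 8/7 + (5 + x)/7 = 8/7 + (5/7 + x/7) = 13/7 + x/7)
m(a, f) = -12*f - 6*a (m(a, f) = 3*(-2*a - 4*f) = 3*(-4*f - 2*a) = -12*f - 6*a)
-39 + y(-7)*m(√(t(-2) + 3), -7) = -39 - 4*(-12*(-7) - 6*√((13/7 + (⅐)*(-2)) + 3)) = -39 - 4*(84 - 6*√((13/7 - 2/7) + 3)) = -39 - 4*(84 - 6*√(11/7 + 3)) = -39 - 4*(84 - 24*√14/7) = -39 + (-336 + 96*√14/7) = -375 + 96*√14/7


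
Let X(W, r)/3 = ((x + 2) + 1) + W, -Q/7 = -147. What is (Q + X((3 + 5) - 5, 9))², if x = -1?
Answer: 1089936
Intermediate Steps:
Q = 1029 (Q = -7*(-147) = 1029)
X(W, r) = 6 + 3*W (X(W, r) = 3*(((-1 + 2) + 1) + W) = 3*((1 + 1) + W) = 3*(2 + W) = 6 + 3*W)
(Q + X((3 + 5) - 5, 9))² = (1029 + (6 + 3*((3 + 5) - 5)))² = (1029 + (6 + 3*(8 - 5)))² = (1029 + (6 + 3*3))² = (1029 + (6 + 9))² = (1029 + 15)² = 1044² = 1089936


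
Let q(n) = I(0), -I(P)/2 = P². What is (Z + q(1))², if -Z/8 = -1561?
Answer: 155950144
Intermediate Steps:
Z = 12488 (Z = -8*(-1561) = 12488)
I(P) = -2*P²
q(n) = 0 (q(n) = -2*0² = -2*0 = 0)
(Z + q(1))² = (12488 + 0)² = 12488² = 155950144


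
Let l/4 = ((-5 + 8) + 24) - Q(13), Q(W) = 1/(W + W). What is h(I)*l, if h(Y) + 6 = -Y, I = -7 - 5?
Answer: 8412/13 ≈ 647.08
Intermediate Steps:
I = -12
h(Y) = -6 - Y
Q(W) = 1/(2*W)
l = 1402/13 (l = 4*(((-5 + 8) + 24) - 1/(2*13)) = 4*((3 + 24) - 1/(2*13)) = 4*(27 - 1*1/26) = 4*(27 - 1/26) = 4*(701/26) = 1402/13 ≈ 107.85)
h(I)*l = (-6 - 1*(-12))*(1402/13) = (-6 + 12)*(1402/13) = 6*(1402/13) = 8412/13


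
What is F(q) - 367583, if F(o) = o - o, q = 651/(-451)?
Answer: -367583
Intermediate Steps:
q = -651/451 (q = 651*(-1/451) = -651/451 ≈ -1.4435)
F(o) = 0
F(q) - 367583 = 0 - 367583 = -367583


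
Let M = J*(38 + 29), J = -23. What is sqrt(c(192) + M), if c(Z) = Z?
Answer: I*sqrt(1349) ≈ 36.729*I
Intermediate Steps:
M = -1541 (M = -23*(38 + 29) = -23*67 = -1541)
sqrt(c(192) + M) = sqrt(192 - 1541) = sqrt(-1349) = I*sqrt(1349)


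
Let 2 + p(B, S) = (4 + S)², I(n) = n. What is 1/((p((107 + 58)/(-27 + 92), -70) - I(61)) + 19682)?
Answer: 1/23975 ≈ 4.1710e-5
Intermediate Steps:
p(B, S) = -2 + (4 + S)²
1/((p((107 + 58)/(-27 + 92), -70) - I(61)) + 19682) = 1/(((-2 + (4 - 70)²) - 1*61) + 19682) = 1/(((-2 + (-66)²) - 61) + 19682) = 1/(((-2 + 4356) - 61) + 19682) = 1/((4354 - 61) + 19682) = 1/(4293 + 19682) = 1/23975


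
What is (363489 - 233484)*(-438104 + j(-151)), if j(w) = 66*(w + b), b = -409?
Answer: -61760695320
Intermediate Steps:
j(w) = -26994 + 66*w (j(w) = 66*(w - 409) = 66*(-409 + w) = -26994 + 66*w)
(363489 - 233484)*(-438104 + j(-151)) = (363489 - 233484)*(-438104 + (-26994 + 66*(-151))) = 130005*(-438104 + (-26994 - 9966)) = 130005*(-438104 - 36960) = 130005*(-475064) = -61760695320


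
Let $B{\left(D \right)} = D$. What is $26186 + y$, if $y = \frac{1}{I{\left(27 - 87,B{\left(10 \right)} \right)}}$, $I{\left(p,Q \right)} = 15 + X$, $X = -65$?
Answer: $\frac{1309299}{50} \approx 26186.0$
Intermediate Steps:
$I{\left(p,Q \right)} = -50$ ($I{\left(p,Q \right)} = 15 - 65 = -50$)
$y = - \frac{1}{50}$ ($y = \frac{1}{-50} = - \frac{1}{50} \approx -0.02$)
$26186 + y = 26186 - \frac{1}{50} = \frac{1309299}{50}$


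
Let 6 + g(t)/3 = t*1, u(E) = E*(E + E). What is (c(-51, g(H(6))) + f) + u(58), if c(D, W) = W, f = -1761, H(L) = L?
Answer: 4967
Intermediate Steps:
u(E) = 2*E**2 (u(E) = E*(2*E) = 2*E**2)
g(t) = -18 + 3*t (g(t) = -18 + 3*(t*1) = -18 + 3*t)
(c(-51, g(H(6))) + f) + u(58) = ((-18 + 3*6) - 1761) + 2*58**2 = ((-18 + 18) - 1761) + 2*3364 = (0 - 1761) + 6728 = -1761 + 6728 = 4967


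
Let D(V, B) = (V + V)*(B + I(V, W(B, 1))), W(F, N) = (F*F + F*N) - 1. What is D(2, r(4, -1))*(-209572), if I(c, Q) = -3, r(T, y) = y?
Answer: 3353152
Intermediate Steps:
W(F, N) = -1 + F² + F*N (W(F, N) = (F² + F*N) - 1 = -1 + F² + F*N)
D(V, B) = 2*V*(-3 + B) (D(V, B) = (V + V)*(B - 3) = (2*V)*(-3 + B) = 2*V*(-3 + B))
D(2, r(4, -1))*(-209572) = (2*2*(-3 - 1))*(-209572) = (2*2*(-4))*(-209572) = -16*(-209572) = 3353152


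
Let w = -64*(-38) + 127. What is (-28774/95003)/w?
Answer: -28774/243112677 ≈ -0.00011836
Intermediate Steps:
w = 2559 (w = 2432 + 127 = 2559)
(-28774/95003)/w = -28774/95003/2559 = -28774*1/95003*(1/2559) = -28774/95003*1/2559 = -28774/243112677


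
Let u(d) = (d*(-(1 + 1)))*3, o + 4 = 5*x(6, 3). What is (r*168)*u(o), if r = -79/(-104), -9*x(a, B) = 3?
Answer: 56406/13 ≈ 4338.9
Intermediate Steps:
x(a, B) = -⅓ (x(a, B) = -⅑*3 = -⅓)
r = 79/104 (r = -79*(-1/104) = 79/104 ≈ 0.75961)
o = -17/3 (o = -4 + 5*(-⅓) = -4 - 5/3 = -17/3 ≈ -5.6667)
u(d) = -6*d (u(d) = (d*(-1*2))*3 = (d*(-2))*3 = -2*d*3 = -6*d)
(r*168)*u(o) = ((79/104)*168)*(-6*(-17/3)) = (1659/13)*34 = 56406/13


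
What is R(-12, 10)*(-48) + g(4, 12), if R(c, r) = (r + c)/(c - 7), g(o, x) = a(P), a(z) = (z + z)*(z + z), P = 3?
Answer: 588/19 ≈ 30.947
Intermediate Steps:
a(z) = 4*z² (a(z) = (2*z)*(2*z) = 4*z²)
g(o, x) = 36 (g(o, x) = 4*3² = 4*9 = 36)
R(c, r) = (c + r)/(-7 + c)
R(-12, 10)*(-48) + g(4, 12) = ((-12 + 10)/(-7 - 12))*(-48) + 36 = (-2/(-19))*(-48) + 36 = -1/19*(-2)*(-48) + 36 = (2/19)*(-48) + 36 = -96/19 + 36 = 588/19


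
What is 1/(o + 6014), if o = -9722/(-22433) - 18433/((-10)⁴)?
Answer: 224330000/1348804332511 ≈ 0.00016632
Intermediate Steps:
o = -316287489/224330000 (o = -9722*(-1/22433) - 18433/10000 = 9722/22433 - 18433*1/10000 = 9722/22433 - 18433/10000 = -316287489/224330000 ≈ -1.4099)
1/(o + 6014) = 1/(-316287489/224330000 + 6014) = 1/(1348804332511/224330000) = 224330000/1348804332511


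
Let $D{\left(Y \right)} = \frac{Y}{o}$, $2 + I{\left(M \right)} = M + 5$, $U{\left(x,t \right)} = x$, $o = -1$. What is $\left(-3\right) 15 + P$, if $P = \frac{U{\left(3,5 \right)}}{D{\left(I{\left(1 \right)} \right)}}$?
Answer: $- \frac{183}{4} \approx -45.75$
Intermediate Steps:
$I{\left(M \right)} = 3 + M$ ($I{\left(M \right)} = -2 + \left(M + 5\right) = -2 + \left(5 + M\right) = 3 + M$)
$D{\left(Y \right)} = - Y$ ($D{\left(Y \right)} = \frac{Y}{-1} = Y \left(-1\right) = - Y$)
$P = - \frac{3}{4}$ ($P = \frac{3}{\left(-1\right) \left(3 + 1\right)} = \frac{3}{\left(-1\right) 4} = \frac{3}{-4} = 3 \left(- \frac{1}{4}\right) = - \frac{3}{4} \approx -0.75$)
$\left(-3\right) 15 + P = \left(-3\right) 15 - \frac{3}{4} = -45 - \frac{3}{4} = - \frac{183}{4}$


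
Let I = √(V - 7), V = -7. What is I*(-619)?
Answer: -619*I*√14 ≈ -2316.1*I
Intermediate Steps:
I = I*√14 (I = √(-7 - 7) = √(-14) = I*√14 ≈ 3.7417*I)
I*(-619) = (I*√14)*(-619) = -619*I*√14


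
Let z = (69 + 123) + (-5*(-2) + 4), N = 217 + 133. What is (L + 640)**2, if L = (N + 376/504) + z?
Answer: 5684406025/3969 ≈ 1.4322e+6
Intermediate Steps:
N = 350
z = 206 (z = 192 + (10 + 4) = 192 + 14 = 206)
L = 35075/63 (L = (350 + 376/504) + 206 = (350 + 376*(1/504)) + 206 = (350 + 47/63) + 206 = 22097/63 + 206 = 35075/63 ≈ 556.75)
(L + 640)**2 = (35075/63 + 640)**2 = (75395/63)**2 = 5684406025/3969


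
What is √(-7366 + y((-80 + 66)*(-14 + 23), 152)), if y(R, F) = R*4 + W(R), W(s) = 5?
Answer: 11*I*√65 ≈ 88.685*I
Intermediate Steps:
y(R, F) = 5 + 4*R (y(R, F) = R*4 + 5 = 4*R + 5 = 5 + 4*R)
√(-7366 + y((-80 + 66)*(-14 + 23), 152)) = √(-7366 + (5 + 4*((-80 + 66)*(-14 + 23)))) = √(-7366 + (5 + 4*(-14*9))) = √(-7366 + (5 + 4*(-126))) = √(-7366 + (5 - 504)) = √(-7366 - 499) = √(-7865) = 11*I*√65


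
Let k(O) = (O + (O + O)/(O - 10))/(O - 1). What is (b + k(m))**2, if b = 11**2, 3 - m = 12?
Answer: 535598449/36100 ≈ 14837.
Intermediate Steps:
m = -9 (m = 3 - 1*12 = 3 - 12 = -9)
k(O) = (O + 2*O/(-10 + O))/(-1 + O) (k(O) = (O + (2*O)/(-10 + O))/(-1 + O) = (O + 2*O/(-10 + O))/(-1 + O))
b = 121
(b + k(m))**2 = (121 - 9*(-8 - 9)/(10 + (-9)**2 - 11*(-9)))**2 = (121 - 9*(-17)/(10 + 81 + 99))**2 = (121 - 9*(-17)/190)**2 = (121 - 9*1/190*(-17))**2 = (121 + 153/190)**2 = (23143/190)**2 = 535598449/36100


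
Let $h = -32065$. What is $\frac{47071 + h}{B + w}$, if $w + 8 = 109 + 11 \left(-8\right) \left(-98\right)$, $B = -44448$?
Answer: $- \frac{15006}{35723} \approx -0.42007$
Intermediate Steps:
$w = 8725$ ($w = -8 + \left(109 + 11 \left(-8\right) \left(-98\right)\right) = -8 + \left(109 - -8624\right) = -8 + \left(109 + 8624\right) = -8 + 8733 = 8725$)
$\frac{47071 + h}{B + w} = \frac{47071 - 32065}{-44448 + 8725} = \frac{15006}{-35723} = 15006 \left(- \frac{1}{35723}\right) = - \frac{15006}{35723}$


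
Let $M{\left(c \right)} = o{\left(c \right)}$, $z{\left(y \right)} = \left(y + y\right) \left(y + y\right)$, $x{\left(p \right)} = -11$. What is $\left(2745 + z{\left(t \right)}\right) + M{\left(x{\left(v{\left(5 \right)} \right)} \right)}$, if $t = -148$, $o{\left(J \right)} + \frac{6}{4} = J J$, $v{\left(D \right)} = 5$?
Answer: $\frac{180961}{2} \approx 90481.0$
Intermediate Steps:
$o{\left(J \right)} = - \frac{3}{2} + J^{2}$ ($o{\left(J \right)} = - \frac{3}{2} + J J = - \frac{3}{2} + J^{2}$)
$z{\left(y \right)} = 4 y^{2}$ ($z{\left(y \right)} = 2 y 2 y = 4 y^{2}$)
$M{\left(c \right)} = - \frac{3}{2} + c^{2}$
$\left(2745 + z{\left(t \right)}\right) + M{\left(x{\left(v{\left(5 \right)} \right)} \right)} = \left(2745 + 4 \left(-148\right)^{2}\right) - \left(\frac{3}{2} - \left(-11\right)^{2}\right) = \left(2745 + 4 \cdot 21904\right) + \left(- \frac{3}{2} + 121\right) = \left(2745 + 87616\right) + \frac{239}{2} = 90361 + \frac{239}{2} = \frac{180961}{2}$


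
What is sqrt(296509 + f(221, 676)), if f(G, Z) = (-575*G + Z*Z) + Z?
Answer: sqrt(627086) ≈ 791.89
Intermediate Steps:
f(G, Z) = Z + Z**2 - 575*G (f(G, Z) = (-575*G + Z**2) + Z = (Z**2 - 575*G) + Z = Z + Z**2 - 575*G)
sqrt(296509 + f(221, 676)) = sqrt(296509 + (676 + 676**2 - 575*221)) = sqrt(296509 + (676 + 456976 - 127075)) = sqrt(296509 + 330577) = sqrt(627086)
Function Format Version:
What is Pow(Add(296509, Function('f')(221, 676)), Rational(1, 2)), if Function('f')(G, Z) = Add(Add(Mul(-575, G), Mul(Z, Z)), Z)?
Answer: Pow(627086, Rational(1, 2)) ≈ 791.89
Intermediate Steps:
Function('f')(G, Z) = Add(Z, Pow(Z, 2), Mul(-575, G)) (Function('f')(G, Z) = Add(Add(Mul(-575, G), Pow(Z, 2)), Z) = Add(Add(Pow(Z, 2), Mul(-575, G)), Z) = Add(Z, Pow(Z, 2), Mul(-575, G)))
Pow(Add(296509, Function('f')(221, 676)), Rational(1, 2)) = Pow(Add(296509, Add(676, Pow(676, 2), Mul(-575, 221))), Rational(1, 2)) = Pow(Add(296509, Add(676, 456976, -127075)), Rational(1, 2)) = Pow(Add(296509, 330577), Rational(1, 2)) = Pow(627086, Rational(1, 2))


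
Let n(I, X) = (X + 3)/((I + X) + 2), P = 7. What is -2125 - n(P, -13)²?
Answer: -8525/4 ≈ -2131.3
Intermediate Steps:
n(I, X) = (3 + X)/(2 + I + X)
-2125 - n(P, -13)² = -2125 - ((3 - 13)/(2 + 7 - 13))² = -2125 - (-10/(-4))² = -2125 - (-¼*(-10))² = -2125 - (5/2)² = -2125 - 1*25/4 = -2125 - 25/4 = -8525/4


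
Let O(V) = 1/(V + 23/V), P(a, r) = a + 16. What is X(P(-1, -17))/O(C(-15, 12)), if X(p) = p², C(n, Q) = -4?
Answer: -8775/4 ≈ -2193.8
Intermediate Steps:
P(a, r) = 16 + a
X(P(-1, -17))/O(C(-15, 12)) = (16 - 1)²/((-4/(23 + (-4)²))) = 15²/((-4/(23 + 16))) = 225/((-4/39)) = 225/((-4*1/39)) = 225/(-4/39) = 225*(-39/4) = -8775/4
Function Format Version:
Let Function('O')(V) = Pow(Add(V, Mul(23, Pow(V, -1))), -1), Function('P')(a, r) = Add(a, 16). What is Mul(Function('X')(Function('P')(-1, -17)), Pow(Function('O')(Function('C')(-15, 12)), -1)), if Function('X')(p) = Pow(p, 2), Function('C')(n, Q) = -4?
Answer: Rational(-8775, 4) ≈ -2193.8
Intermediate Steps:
Function('P')(a, r) = Add(16, a)
Mul(Function('X')(Function('P')(-1, -17)), Pow(Function('O')(Function('C')(-15, 12)), -1)) = Mul(Pow(Add(16, -1), 2), Pow(Mul(-4, Pow(Add(23, Pow(-4, 2)), -1)), -1)) = Mul(Pow(15, 2), Pow(Mul(-4, Pow(Add(23, 16), -1)), -1)) = Mul(225, Pow(Mul(-4, Pow(39, -1)), -1)) = Mul(225, Pow(Mul(-4, Rational(1, 39)), -1)) = Mul(225, Pow(Rational(-4, 39), -1)) = Mul(225, Rational(-39, 4)) = Rational(-8775, 4)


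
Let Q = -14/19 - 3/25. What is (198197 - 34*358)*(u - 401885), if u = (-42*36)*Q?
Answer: -1415873413031/19 ≈ -7.4520e+10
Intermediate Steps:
Q = -407/475 (Q = -14*1/19 - 3*1/25 = -14/19 - 3/25 = -407/475 ≈ -0.85684)
u = 615384/475 (u = -42*36*(-407/475) = -1512*(-407/475) = 615384/475 ≈ 1295.5)
(198197 - 34*358)*(u - 401885) = (198197 - 34*358)*(615384/475 - 401885) = (198197 - 12172)*(-190279991/475) = 186025*(-190279991/475) = -1415873413031/19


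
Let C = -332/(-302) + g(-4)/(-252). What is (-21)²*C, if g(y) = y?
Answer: 74263/151 ≈ 491.81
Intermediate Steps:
C = 10609/9513 (C = -332/(-302) - 4/(-252) = -332*(-1/302) - 4*(-1/252) = 166/151 + 1/63 = 10609/9513 ≈ 1.1152)
(-21)²*C = (-21)²*(10609/9513) = 441*(10609/9513) = 74263/151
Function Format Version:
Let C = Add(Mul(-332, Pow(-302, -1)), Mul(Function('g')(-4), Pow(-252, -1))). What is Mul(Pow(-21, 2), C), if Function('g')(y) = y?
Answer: Rational(74263, 151) ≈ 491.81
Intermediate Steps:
C = Rational(10609, 9513) (C = Add(Mul(-332, Pow(-302, -1)), Mul(-4, Pow(-252, -1))) = Add(Mul(-332, Rational(-1, 302)), Mul(-4, Rational(-1, 252))) = Add(Rational(166, 151), Rational(1, 63)) = Rational(10609, 9513) ≈ 1.1152)
Mul(Pow(-21, 2), C) = Mul(Pow(-21, 2), Rational(10609, 9513)) = Mul(441, Rational(10609, 9513)) = Rational(74263, 151)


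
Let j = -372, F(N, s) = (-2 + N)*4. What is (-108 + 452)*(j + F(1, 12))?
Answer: -129344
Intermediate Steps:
F(N, s) = -8 + 4*N
(-108 + 452)*(j + F(1, 12)) = (-108 + 452)*(-372 + (-8 + 4*1)) = 344*(-372 + (-8 + 4)) = 344*(-372 - 4) = 344*(-376) = -129344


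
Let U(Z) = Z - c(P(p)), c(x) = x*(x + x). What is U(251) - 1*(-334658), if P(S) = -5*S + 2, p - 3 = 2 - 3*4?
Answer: 332171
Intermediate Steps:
p = -7 (p = 3 + (2 - 3*4) = 3 + (2 - 12) = 3 - 10 = -7)
P(S) = 2 - 5*S
c(x) = 2*x**2 (c(x) = x*(2*x) = 2*x**2)
U(Z) = -2738 + Z (U(Z) = Z - 2*(2 - 5*(-7))**2 = Z - 2*(2 + 35)**2 = Z - 2*37**2 = Z - 2*1369 = Z - 1*2738 = Z - 2738 = -2738 + Z)
U(251) - 1*(-334658) = (-2738 + 251) - 1*(-334658) = -2487 + 334658 = 332171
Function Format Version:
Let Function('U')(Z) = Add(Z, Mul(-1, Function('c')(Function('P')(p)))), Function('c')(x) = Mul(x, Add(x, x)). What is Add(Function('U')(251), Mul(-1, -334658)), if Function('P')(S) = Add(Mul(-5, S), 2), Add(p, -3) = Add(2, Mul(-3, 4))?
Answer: 332171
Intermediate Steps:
p = -7 (p = Add(3, Add(2, Mul(-3, 4))) = Add(3, Add(2, -12)) = Add(3, -10) = -7)
Function('P')(S) = Add(2, Mul(-5, S))
Function('c')(x) = Mul(2, Pow(x, 2)) (Function('c')(x) = Mul(x, Mul(2, x)) = Mul(2, Pow(x, 2)))
Function('U')(Z) = Add(-2738, Z) (Function('U')(Z) = Add(Z, Mul(-1, Mul(2, Pow(Add(2, Mul(-5, -7)), 2)))) = Add(Z, Mul(-1, Mul(2, Pow(Add(2, 35), 2)))) = Add(Z, Mul(-1, Mul(2, Pow(37, 2)))) = Add(Z, Mul(-1, Mul(2, 1369))) = Add(Z, Mul(-1, 2738)) = Add(Z, -2738) = Add(-2738, Z))
Add(Function('U')(251), Mul(-1, -334658)) = Add(Add(-2738, 251), Mul(-1, -334658)) = Add(-2487, 334658) = 332171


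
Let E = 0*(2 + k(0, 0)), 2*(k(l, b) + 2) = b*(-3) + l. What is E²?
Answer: 0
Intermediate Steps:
k(l, b) = -2 + l/2 - 3*b/2 (k(l, b) = -2 + (b*(-3) + l)/2 = -2 + (-3*b + l)/2 = -2 + (l - 3*b)/2 = -2 + (l/2 - 3*b/2) = -2 + l/2 - 3*b/2)
E = 0 (E = 0*(2 + (-2 + (½)*0 - 3/2*0)) = 0*(2 + (-2 + 0 + 0)) = 0*(2 - 2) = 0*0 = 0)
E² = 0² = 0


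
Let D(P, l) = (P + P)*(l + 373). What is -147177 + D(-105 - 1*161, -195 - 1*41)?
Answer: -220061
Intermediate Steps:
D(P, l) = 2*P*(373 + l) (D(P, l) = (2*P)*(373 + l) = 2*P*(373 + l))
-147177 + D(-105 - 1*161, -195 - 1*41) = -147177 + 2*(-105 - 1*161)*(373 + (-195 - 1*41)) = -147177 + 2*(-105 - 161)*(373 + (-195 - 41)) = -147177 + 2*(-266)*(373 - 236) = -147177 + 2*(-266)*137 = -147177 - 72884 = -220061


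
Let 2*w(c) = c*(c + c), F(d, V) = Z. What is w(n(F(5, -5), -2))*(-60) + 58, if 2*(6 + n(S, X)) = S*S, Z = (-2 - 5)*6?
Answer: -46042502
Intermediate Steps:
Z = -42 (Z = -7*6 = -42)
F(d, V) = -42
n(S, X) = -6 + S**2/2 (n(S, X) = -6 + (S*S)/2 = -6 + S**2/2)
w(c) = c**2 (w(c) = (c*(c + c))/2 = (c*(2*c))/2 = (2*c**2)/2 = c**2)
w(n(F(5, -5), -2))*(-60) + 58 = (-6 + (1/2)*(-42)**2)**2*(-60) + 58 = (-6 + (1/2)*1764)**2*(-60) + 58 = (-6 + 882)**2*(-60) + 58 = 876**2*(-60) + 58 = 767376*(-60) + 58 = -46042560 + 58 = -46042502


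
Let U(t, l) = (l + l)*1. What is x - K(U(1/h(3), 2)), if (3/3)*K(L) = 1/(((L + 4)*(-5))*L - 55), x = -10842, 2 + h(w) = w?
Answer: -2331029/215 ≈ -10842.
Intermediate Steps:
h(w) = -2 + w
U(t, l) = 2*l (U(t, l) = (2*l)*1 = 2*l)
K(L) = 1/(-55 + L*(-20 - 5*L)) (K(L) = 1/(((L + 4)*(-5))*L - 55) = 1/(((4 + L)*(-5))*L - 55) = 1/((-20 - 5*L)*L - 55) = 1/(L*(-20 - 5*L) - 55) = 1/(-55 + L*(-20 - 5*L)))
x - K(U(1/h(3), 2)) = -10842 - (-1)/(55 + 5*(2*2)² + 20*(2*2)) = -10842 - (-1)/(55 + 5*4² + 20*4) = -10842 - (-1)/(55 + 5*16 + 80) = -10842 - (-1)/(55 + 80 + 80) = -10842 - (-1)/215 = -10842 - 1*(-1/215) = -10842 + 1/215 = -2331029/215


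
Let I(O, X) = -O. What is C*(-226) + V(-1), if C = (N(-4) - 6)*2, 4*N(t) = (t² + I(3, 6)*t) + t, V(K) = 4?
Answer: 4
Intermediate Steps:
N(t) = -t/2 + t²/4 (N(t) = ((t² + (-1*3)*t) + t)/4 = ((t² - 3*t) + t)/4 = (t² - 2*t)/4 = -t/2 + t²/4)
C = 0 (C = ((¼)*(-4)*(-2 - 4) - 6)*2 = ((¼)*(-4)*(-6) - 6)*2 = (6 - 6)*2 = 0*2 = 0)
C*(-226) + V(-1) = 0*(-226) + 4 = 0 + 4 = 4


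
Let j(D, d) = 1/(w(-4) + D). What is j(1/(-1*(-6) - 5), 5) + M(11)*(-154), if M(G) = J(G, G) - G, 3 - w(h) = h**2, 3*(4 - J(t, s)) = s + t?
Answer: 8829/4 ≈ 2207.3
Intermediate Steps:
J(t, s) = 4 - s/3 - t/3 (J(t, s) = 4 - (s + t)/3 = 4 + (-s/3 - t/3) = 4 - s/3 - t/3)
w(h) = 3 - h**2
j(D, d) = 1/(-13 + D) (j(D, d) = 1/((3 - 1*(-4)**2) + D) = 1/((3 - 1*16) + D) = 1/((3 - 16) + D) = 1/(-13 + D))
M(G) = 4 - 5*G/3 (M(G) = (4 - G/3 - G/3) - G = (4 - 2*G/3) - G = 4 - 5*G/3)
j(1/(-1*(-6) - 5), 5) + M(11)*(-154) = 1/(-13 + 1/(-1*(-6) - 5)) + (4 - 5/3*11)*(-154) = 1/(-13 + 1/(6 - 5)) + (4 - 55/3)*(-154) = 1/(-13 + 1/1) - 43/3*(-154) = 1/(-13 + 1) + 6622/3 = 1/(-12) + 6622/3 = -1/12 + 6622/3 = 8829/4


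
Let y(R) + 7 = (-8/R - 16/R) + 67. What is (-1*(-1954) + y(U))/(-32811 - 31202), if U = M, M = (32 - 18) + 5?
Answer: -38242/1216247 ≈ -0.031443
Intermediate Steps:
M = 19 (M = 14 + 5 = 19)
U = 19
y(R) = 60 - 24/R (y(R) = -7 + ((-8/R - 16/R) + 67) = -7 + (-24/R + 67) = -7 + (67 - 24/R) = 60 - 24/R)
(-1*(-1954) + y(U))/(-32811 - 31202) = (-1*(-1954) + (60 - 24/19))/(-32811 - 31202) = (1954 + (60 - 24*1/19))/(-64013) = (1954 + (60 - 24/19))*(-1/64013) = (1954 + 1116/19)*(-1/64013) = (38242/19)*(-1/64013) = -38242/1216247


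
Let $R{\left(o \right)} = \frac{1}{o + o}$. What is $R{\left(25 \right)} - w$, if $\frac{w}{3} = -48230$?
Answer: $\frac{7234501}{50} \approx 1.4469 \cdot 10^{5}$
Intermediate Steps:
$w = -144690$ ($w = 3 \left(-48230\right) = -144690$)
$R{\left(o \right)} = \frac{1}{2 o}$
$R{\left(25 \right)} - w = \frac{1}{2 \cdot 25} - -144690 = \frac{1}{2} \cdot \frac{1}{25} + 144690 = \frac{1}{50} + 144690 = \frac{7234501}{50}$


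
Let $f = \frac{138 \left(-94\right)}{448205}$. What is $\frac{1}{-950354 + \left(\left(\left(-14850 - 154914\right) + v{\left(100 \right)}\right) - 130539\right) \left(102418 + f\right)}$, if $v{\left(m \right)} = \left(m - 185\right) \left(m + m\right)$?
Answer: $- \frac{448205}{14565981149776124} \approx -3.0771 \cdot 10^{-11}$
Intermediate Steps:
$v{\left(m \right)} = 2 m \left(-185 + m\right)$ ($v{\left(m \right)} = \left(-185 + m\right) 2 m = 2 m \left(-185 + m\right)$)
$f = - \frac{12972}{448205}$ ($f = \left(-12972\right) \frac{1}{448205} = - \frac{12972}{448205} \approx -0.028942$)
$\frac{1}{-950354 + \left(\left(\left(-14850 - 154914\right) + v{\left(100 \right)}\right) - 130539\right) \left(102418 + f\right)} = \frac{1}{-950354 + \left(\left(\left(-14850 - 154914\right) + 2 \cdot 100 \left(-185 + 100\right)\right) - 130539\right) \left(102418 - \frac{12972}{448205}\right)} = \frac{1}{-950354 + \left(\left(-169764 + 2 \cdot 100 \left(-85\right)\right) - 130539\right) \frac{45904246718}{448205}} = \frac{1}{-950354 + \left(\left(-169764 - 17000\right) - 130539\right) \frac{45904246718}{448205}} = \frac{1}{-950354 + \left(-186764 - 130539\right) \frac{45904246718}{448205}} = \frac{1}{-950354 - \frac{14565555196361554}{448205}} = \frac{1}{- \frac{14565981149776124}{448205}} = - \frac{448205}{14565981149776124}$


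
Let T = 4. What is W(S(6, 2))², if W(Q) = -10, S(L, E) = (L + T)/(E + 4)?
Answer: 100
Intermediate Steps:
S(L, E) = (4 + L)/(4 + E) (S(L, E) = (L + 4)/(E + 4) = (4 + L)/(4 + E))
W(S(6, 2))² = (-10)² = 100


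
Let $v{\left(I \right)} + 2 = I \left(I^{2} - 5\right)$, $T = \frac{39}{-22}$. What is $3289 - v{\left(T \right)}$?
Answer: $\frac{35007507}{10648} \approx 3287.7$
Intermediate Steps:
$T = - \frac{39}{22}$ ($T = 39 \left(- \frac{1}{22}\right) = - \frac{39}{22} \approx -1.7727$)
$v{\left(I \right)} = -2 + I \left(-5 + I^{2}\right)$ ($v{\left(I \right)} = -2 + I \left(I^{2} - 5\right) = -2 + I \left(-5 + I^{2}\right)$)
$3289 - v{\left(T \right)} = 3289 - \left(-2 + \left(- \frac{39}{22}\right)^{3} - - \frac{195}{22}\right) = 3289 - \left(-2 - \frac{59319}{10648} + \frac{195}{22}\right) = 3289 - \frac{13765}{10648} = \frac{35007507}{10648}$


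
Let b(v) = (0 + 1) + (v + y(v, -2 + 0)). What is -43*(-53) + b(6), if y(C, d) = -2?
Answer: 2284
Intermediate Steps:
b(v) = -1 + v (b(v) = (0 + 1) + (v - 2) = 1 + (-2 + v) = -1 + v)
-43*(-53) + b(6) = -43*(-53) + (-1 + 6) = 2279 + 5 = 2284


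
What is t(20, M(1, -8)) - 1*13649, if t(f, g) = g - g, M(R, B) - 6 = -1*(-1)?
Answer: -13649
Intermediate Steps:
M(R, B) = 7 (M(R, B) = 6 - 1*(-1) = 6 + 1 = 7)
t(f, g) = 0
t(20, M(1, -8)) - 1*13649 = 0 - 1*13649 = 0 - 13649 = -13649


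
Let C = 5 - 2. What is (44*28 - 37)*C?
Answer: 3585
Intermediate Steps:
C = 3
(44*28 - 37)*C = (44*28 - 37)*3 = (1232 - 37)*3 = 1195*3 = 3585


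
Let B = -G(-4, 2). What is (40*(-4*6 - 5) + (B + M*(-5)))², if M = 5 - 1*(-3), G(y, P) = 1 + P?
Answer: 1447209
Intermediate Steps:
M = 8 (M = 5 + 3 = 8)
B = -3 (B = -(1 + 2) = -1*3 = -3)
(40*(-4*6 - 5) + (B + M*(-5)))² = (40*(-4*6 - 5) + (-3 + 8*(-5)))² = (40*(-24 - 5) + (-3 - 40))² = (40*(-29) - 43)² = (-1160 - 43)² = (-1203)² = 1447209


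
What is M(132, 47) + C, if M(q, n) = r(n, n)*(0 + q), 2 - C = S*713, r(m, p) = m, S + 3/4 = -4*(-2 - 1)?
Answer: -7261/4 ≈ -1815.3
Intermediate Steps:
S = 45/4 (S = -3/4 - 4*(-2 - 1) = -3/4 - 4*(-3) = -3/4 + 12 = 45/4 ≈ 11.250)
C = -32077/4 (C = 2 - 45*713/4 = 2 - 1*32085/4 = 2 - 32085/4 = -32077/4 ≈ -8019.3)
M(q, n) = n*q (M(q, n) = n*(0 + q) = n*q)
M(132, 47) + C = 47*132 - 32077/4 = 6204 - 32077/4 = -7261/4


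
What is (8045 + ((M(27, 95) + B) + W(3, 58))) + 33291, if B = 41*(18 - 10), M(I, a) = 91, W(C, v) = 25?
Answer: 41780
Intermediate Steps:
B = 328 (B = 41*8 = 328)
(8045 + ((M(27, 95) + B) + W(3, 58))) + 33291 = (8045 + ((91 + 328) + 25)) + 33291 = (8045 + (419 + 25)) + 33291 = (8045 + 444) + 33291 = 8489 + 33291 = 41780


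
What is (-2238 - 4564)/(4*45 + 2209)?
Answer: -6802/2389 ≈ -2.8472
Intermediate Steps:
(-2238 - 4564)/(4*45 + 2209) = -6802/(180 + 2209) = -6802/2389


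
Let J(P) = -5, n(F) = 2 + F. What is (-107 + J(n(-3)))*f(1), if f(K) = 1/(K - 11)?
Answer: 56/5 ≈ 11.200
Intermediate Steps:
f(K) = 1/(-11 + K)
(-107 + J(n(-3)))*f(1) = (-107 - 5)/(-11 + 1) = -112/(-10) = -112*(-1/10) = 56/5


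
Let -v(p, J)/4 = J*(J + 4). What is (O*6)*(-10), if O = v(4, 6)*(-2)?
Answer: -28800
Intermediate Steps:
v(p, J) = -4*J*(4 + J) (v(p, J) = -4*J*(J + 4) = -4*J*(4 + J))
O = 480 (O = -4*6*(4 + 6)*(-2) = -4*6*10*(-2) = -240*(-2) = 480)
(O*6)*(-10) = (480*6)*(-10) = 2880*(-10) = -28800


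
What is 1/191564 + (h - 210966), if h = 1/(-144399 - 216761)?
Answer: -3648934086456561/17296313560 ≈ -2.1097e+5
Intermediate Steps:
h = -1/361160 (h = 1/(-361160) = -1/361160 ≈ -2.7689e-6)
1/191564 + (h - 210966) = 1/191564 + (-1/361160 - 210966) = 1/191564 - 76192480561/361160 = -3648934086456561/17296313560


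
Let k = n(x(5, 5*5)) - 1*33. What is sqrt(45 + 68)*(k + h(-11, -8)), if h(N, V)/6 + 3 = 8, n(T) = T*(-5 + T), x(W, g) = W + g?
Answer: 747*sqrt(113) ≈ 7940.7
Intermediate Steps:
h(N, V) = 30 (h(N, V) = -18 + 6*8 = -18 + 48 = 30)
k = 717 (k = (5 + 5*5)*(-5 + (5 + 5*5)) - 1*33 = (5 + 25)*(-5 + (5 + 25)) - 33 = 30*(-5 + 30) - 33 = 30*25 - 33 = 750 - 33 = 717)
sqrt(45 + 68)*(k + h(-11, -8)) = sqrt(45 + 68)*(717 + 30) = sqrt(113)*747 = 747*sqrt(113)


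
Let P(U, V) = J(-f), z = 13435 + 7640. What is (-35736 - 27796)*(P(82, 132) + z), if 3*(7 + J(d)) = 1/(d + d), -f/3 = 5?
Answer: -60232179686/45 ≈ -1.3385e+9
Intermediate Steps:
f = -15 (f = -3*5 = -15)
J(d) = -7 + 1/(6*d) (J(d) = -7 + 1/(3*(d + d)) = -7 + 1/(3*((2*d))) = -7 + (1/(2*d))/3 = -7 + 1/(6*d))
z = 21075
P(U, V) = -629/90 (P(U, V) = -7 + 1/(6*((-1*(-15)))) = -7 + (⅙)/15 = -7 + (⅙)*(1/15) = -7 + 1/90 = -629/90)
(-35736 - 27796)*(P(82, 132) + z) = (-35736 - 27796)*(-629/90 + 21075) = -63532*1896121/90 = -60232179686/45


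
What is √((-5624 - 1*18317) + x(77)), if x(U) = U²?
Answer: 2*I*√4503 ≈ 134.21*I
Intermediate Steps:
√((-5624 - 1*18317) + x(77)) = √((-5624 - 1*18317) + 77²) = √((-5624 - 18317) + 5929) = √(-23941 + 5929) = √(-18012) = 2*I*√4503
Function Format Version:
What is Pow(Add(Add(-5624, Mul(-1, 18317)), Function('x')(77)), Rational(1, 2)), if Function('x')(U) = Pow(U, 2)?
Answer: Mul(2, I, Pow(4503, Rational(1, 2))) ≈ Mul(134.21, I)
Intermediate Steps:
Pow(Add(Add(-5624, Mul(-1, 18317)), Function('x')(77)), Rational(1, 2)) = Pow(Add(Add(-5624, Mul(-1, 18317)), Pow(77, 2)), Rational(1, 2)) = Pow(Add(Add(-5624, -18317), 5929), Rational(1, 2)) = Pow(Add(-23941, 5929), Rational(1, 2)) = Pow(-18012, Rational(1, 2)) = Mul(2, I, Pow(4503, Rational(1, 2)))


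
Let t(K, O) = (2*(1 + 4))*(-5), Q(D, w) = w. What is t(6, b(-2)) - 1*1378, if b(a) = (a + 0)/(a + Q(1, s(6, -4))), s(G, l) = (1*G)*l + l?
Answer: -1428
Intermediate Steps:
s(G, l) = l + G*l (s(G, l) = G*l + l = l + G*l)
b(a) = a/(-28 + a) (b(a) = (a + 0)/(a - 4*(1 + 6)) = a/(a - 4*7) = a/(a - 28) = a/(-28 + a))
t(K, O) = -50 (t(K, O) = (2*5)*(-5) = 10*(-5) = -50)
t(6, b(-2)) - 1*1378 = -50 - 1*1378 = -50 - 1378 = -1428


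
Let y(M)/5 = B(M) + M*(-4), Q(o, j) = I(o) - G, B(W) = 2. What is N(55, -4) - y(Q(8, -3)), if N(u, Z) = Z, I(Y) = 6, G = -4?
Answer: 186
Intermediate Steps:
Q(o, j) = 10 (Q(o, j) = 6 - 1*(-4) = 6 + 4 = 10)
y(M) = 10 - 20*M (y(M) = 5*(2 + M*(-4)) = 5*(2 - 4*M) = 10 - 20*M)
N(55, -4) - y(Q(8, -3)) = -4 - (10 - 20*10) = -4 - (10 - 200) = -4 - 1*(-190) = -4 + 190 = 186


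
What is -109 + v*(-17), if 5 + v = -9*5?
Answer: 741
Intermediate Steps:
v = -50 (v = -5 - 9*5 = -5 - 45 = -50)
-109 + v*(-17) = -109 - 50*(-17) = -109 + 850 = 741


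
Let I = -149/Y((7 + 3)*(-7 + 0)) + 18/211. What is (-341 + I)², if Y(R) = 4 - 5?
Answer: 1639764036/44521 ≈ 36831.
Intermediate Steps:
Y(R) = -1
I = 31457/211 (I = -149/(-1) + 18/211 = -149*(-1) + 18*(1/211) = 149 + 18/211 = 31457/211 ≈ 149.09)
(-341 + I)² = (-341 + 31457/211)² = (-40494/211)² = 1639764036/44521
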